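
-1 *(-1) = 1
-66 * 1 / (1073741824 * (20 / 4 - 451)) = 33 / 239444426752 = 0.00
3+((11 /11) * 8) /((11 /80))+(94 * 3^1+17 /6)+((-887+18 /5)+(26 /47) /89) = -741792091 /1380390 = -537.38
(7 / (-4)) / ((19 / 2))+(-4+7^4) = 91079 / 38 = 2396.82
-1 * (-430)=430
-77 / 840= -11 / 120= -0.09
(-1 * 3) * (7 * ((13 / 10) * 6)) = -163.80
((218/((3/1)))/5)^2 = 211.22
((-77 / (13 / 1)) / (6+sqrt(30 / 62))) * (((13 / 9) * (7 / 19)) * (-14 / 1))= 467852 / 62757 - 7546 * sqrt(465) / 188271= 6.59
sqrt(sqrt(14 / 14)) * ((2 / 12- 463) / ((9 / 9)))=-2777 / 6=-462.83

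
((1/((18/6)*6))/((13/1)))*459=1.96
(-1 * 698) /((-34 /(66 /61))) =23034 /1037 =22.21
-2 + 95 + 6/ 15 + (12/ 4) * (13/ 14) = 6733/ 70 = 96.19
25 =25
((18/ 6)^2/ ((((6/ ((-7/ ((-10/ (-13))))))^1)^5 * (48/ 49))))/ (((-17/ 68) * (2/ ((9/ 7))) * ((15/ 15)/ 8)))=43682250157/ 28800000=1516.74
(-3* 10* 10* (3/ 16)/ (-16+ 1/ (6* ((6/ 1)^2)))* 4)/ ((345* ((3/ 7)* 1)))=1512/ 15893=0.10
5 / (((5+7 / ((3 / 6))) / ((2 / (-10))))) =-1 / 19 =-0.05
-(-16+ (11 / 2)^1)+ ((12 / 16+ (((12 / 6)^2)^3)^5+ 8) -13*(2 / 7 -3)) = 30064772599 / 28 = 1073741878.54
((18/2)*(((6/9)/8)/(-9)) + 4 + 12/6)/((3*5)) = 71/180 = 0.39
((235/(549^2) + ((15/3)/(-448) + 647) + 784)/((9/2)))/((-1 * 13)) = -193223162563/7899117408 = -24.46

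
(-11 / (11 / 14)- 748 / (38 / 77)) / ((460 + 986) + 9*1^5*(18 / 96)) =-22144 / 20957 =-1.06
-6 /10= -0.60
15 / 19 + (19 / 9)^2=8074 / 1539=5.25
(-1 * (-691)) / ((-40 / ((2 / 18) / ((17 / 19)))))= -13129 / 6120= -2.15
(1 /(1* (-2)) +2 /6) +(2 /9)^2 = -0.12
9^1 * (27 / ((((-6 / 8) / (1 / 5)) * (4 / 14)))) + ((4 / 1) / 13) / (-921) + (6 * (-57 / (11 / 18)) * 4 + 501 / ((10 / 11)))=-1914.25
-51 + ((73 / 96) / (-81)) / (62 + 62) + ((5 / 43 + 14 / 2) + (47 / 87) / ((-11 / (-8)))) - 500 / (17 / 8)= -62683816538573 / 224846430336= -278.79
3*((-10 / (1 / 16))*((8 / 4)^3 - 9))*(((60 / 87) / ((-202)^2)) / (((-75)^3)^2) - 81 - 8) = -29990127107812499968 / 702016083984375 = -42720.00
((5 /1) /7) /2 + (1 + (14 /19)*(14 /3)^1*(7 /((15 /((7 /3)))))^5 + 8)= 2152983592631 /147253443750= 14.62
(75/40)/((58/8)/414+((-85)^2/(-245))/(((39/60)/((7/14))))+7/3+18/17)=-33624045/345651407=-0.10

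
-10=-10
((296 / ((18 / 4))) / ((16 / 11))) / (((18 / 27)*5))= 407 / 30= 13.57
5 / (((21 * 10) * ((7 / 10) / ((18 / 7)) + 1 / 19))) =570 / 7777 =0.07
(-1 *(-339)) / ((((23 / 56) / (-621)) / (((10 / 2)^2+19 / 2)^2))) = -610084062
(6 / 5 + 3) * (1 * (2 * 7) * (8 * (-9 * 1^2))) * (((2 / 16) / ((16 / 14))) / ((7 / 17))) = -22491 / 20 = -1124.55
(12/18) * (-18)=-12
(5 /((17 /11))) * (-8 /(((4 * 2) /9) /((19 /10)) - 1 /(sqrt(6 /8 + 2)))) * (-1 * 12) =-2297.48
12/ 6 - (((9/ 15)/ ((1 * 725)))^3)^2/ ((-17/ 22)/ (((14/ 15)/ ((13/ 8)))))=5014646680488586426380002/ 2507323340244293212890625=2.00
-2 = -2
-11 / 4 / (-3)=11 / 12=0.92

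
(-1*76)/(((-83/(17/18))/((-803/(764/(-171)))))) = 4928011/31706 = 155.43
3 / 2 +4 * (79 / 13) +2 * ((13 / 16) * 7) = 3867 / 104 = 37.18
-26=-26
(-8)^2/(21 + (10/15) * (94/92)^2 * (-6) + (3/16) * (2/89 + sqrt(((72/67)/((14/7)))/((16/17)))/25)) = 102369172936954880000/26917347288098717503 - 1021418754508800 * sqrt(1139)/26917347288098717503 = 3.80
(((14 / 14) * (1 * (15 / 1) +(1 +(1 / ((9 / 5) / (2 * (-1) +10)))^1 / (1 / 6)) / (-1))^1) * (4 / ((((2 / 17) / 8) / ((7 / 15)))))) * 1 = -1607.82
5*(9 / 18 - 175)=-1745 / 2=-872.50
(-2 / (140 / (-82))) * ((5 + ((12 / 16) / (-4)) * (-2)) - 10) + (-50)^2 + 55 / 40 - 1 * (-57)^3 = 13138227 / 70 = 187688.96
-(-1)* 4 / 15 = 4 / 15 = 0.27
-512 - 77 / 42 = -3083 / 6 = -513.83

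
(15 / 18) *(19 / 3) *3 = 95 / 6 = 15.83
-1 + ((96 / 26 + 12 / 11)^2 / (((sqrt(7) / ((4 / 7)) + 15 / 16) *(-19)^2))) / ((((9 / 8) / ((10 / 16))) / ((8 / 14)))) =-1.00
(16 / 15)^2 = 256 / 225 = 1.14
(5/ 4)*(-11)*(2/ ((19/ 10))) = -275/ 19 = -14.47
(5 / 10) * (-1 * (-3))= 3 / 2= 1.50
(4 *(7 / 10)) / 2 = 7 / 5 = 1.40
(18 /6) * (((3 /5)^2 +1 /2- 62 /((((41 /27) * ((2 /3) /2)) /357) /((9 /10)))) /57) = -80676667 /38950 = -2071.29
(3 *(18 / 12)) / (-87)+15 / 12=1.20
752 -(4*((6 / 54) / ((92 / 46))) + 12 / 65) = 439682 / 585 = 751.59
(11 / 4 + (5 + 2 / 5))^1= 8.15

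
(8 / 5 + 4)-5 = 3 / 5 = 0.60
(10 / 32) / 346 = 0.00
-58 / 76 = -29 / 38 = -0.76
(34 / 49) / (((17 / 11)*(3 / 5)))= 110 / 147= 0.75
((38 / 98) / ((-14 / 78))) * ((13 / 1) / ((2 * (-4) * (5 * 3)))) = 3211 / 13720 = 0.23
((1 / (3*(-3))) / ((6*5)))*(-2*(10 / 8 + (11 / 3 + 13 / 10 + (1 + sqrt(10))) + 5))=sqrt(10) / 135 + 733 / 8100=0.11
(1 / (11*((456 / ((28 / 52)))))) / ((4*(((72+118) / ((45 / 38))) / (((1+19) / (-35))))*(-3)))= 1 / 31386784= 0.00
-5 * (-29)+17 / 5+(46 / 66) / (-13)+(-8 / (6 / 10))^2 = 2098609 / 6435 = 326.12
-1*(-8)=8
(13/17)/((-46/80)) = -520/391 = -1.33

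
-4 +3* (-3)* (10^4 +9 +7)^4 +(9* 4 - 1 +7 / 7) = -90577383875149792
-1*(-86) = 86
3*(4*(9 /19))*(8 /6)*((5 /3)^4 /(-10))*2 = -2000 /171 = -11.70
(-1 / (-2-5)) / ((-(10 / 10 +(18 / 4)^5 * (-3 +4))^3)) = -32768 / 1443582313799087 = -0.00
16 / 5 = 3.20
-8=-8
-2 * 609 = -1218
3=3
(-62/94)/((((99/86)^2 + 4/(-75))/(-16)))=275131200/33158077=8.30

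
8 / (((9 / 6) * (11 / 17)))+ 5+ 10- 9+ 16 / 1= 30.24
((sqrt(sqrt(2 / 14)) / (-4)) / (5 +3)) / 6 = -7^(3 / 4) / 1344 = -0.00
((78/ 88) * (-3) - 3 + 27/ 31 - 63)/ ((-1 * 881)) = 92463/ 1201684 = 0.08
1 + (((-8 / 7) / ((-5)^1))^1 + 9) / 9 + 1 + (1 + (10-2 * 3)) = 2528 / 315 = 8.03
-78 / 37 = -2.11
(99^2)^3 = 941480149401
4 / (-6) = -2 / 3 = -0.67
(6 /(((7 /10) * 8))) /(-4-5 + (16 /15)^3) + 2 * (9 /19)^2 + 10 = 1369465807 /132814066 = 10.31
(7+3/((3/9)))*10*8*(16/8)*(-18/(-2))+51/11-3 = 253458/11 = 23041.64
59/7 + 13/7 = 72/7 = 10.29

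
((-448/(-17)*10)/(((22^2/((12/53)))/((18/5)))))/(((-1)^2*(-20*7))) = -1728/545105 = -0.00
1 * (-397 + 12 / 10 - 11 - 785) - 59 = -6254 / 5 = -1250.80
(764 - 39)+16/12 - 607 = 358/3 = 119.33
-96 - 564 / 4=-237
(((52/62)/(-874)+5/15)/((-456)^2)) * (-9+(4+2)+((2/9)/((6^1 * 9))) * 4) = -2448325/513381663792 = -0.00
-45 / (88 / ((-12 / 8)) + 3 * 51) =-135 / 283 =-0.48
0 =0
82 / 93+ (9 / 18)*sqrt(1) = 257 / 186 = 1.38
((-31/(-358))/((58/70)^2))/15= 7595/903234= 0.01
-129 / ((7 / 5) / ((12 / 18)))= -430 / 7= -61.43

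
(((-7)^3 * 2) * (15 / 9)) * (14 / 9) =-48020 / 27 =-1778.52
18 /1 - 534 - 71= -587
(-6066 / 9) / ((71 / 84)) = -56616 / 71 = -797.41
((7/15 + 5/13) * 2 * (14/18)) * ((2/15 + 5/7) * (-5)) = -29548/5265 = -5.61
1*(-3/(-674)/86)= 3/57964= 0.00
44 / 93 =0.47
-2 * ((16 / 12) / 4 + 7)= -44 / 3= -14.67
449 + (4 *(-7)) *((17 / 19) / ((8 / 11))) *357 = -450251 / 38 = -11848.71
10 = 10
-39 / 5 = -7.80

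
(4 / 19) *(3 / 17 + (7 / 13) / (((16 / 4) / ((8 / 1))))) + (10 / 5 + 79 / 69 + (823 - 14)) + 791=464557235 / 289731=1603.41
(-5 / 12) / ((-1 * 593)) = 5 / 7116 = 0.00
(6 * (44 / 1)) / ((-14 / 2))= -264 / 7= -37.71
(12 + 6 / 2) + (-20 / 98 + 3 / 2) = 1597 / 98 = 16.30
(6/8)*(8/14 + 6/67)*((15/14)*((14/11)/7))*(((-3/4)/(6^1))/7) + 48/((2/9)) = 873638721/4044656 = 216.00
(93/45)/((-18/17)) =-527/270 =-1.95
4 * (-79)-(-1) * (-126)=-442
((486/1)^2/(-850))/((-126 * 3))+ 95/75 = 17866/8925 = 2.00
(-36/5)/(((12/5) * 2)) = -3/2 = -1.50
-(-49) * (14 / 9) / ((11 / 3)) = 686 / 33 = 20.79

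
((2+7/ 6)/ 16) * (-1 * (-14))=133/ 48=2.77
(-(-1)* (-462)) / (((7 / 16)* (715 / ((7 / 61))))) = -672 / 3965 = -0.17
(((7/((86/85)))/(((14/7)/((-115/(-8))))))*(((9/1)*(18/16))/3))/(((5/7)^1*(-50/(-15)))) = 1551879/22016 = 70.49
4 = 4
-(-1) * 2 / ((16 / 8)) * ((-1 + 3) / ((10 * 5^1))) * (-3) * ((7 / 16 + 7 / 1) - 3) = -213 / 400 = -0.53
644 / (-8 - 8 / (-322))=-25921 / 321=-80.75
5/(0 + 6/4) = 10/3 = 3.33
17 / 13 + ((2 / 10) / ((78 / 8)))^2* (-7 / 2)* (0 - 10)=10057 / 7605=1.32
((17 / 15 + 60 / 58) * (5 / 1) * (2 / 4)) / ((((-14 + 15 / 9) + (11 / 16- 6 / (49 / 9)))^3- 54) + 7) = -2044901505024 / 799403699225027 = -0.00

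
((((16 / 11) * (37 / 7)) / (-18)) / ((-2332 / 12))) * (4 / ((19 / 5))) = 5920 / 2558787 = 0.00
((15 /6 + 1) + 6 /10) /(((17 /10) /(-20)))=-820 /17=-48.24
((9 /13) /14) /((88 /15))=0.01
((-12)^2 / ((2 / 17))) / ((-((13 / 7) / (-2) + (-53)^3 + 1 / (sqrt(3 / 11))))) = 239904 * sqrt(33) / 13032806915887 + 9740839248 / 1184800628717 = 0.01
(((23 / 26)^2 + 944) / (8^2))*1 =638673 / 43264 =14.76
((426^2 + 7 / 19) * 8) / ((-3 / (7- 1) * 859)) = -55168816 / 16321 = -3380.24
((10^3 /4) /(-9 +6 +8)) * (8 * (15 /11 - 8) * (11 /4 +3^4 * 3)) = -7175900 /11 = -652354.55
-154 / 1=-154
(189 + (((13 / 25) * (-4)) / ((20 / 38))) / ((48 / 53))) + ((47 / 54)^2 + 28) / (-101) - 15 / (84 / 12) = 93910935359 / 515403000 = 182.21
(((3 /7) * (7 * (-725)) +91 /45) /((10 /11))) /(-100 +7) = 537812 /20925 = 25.70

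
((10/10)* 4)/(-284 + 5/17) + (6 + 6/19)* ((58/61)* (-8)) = -268623452/5589857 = -48.06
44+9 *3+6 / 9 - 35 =110 / 3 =36.67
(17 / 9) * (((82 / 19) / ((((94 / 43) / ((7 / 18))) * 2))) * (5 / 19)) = 1048985 / 5497308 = 0.19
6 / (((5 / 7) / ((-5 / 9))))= -14 / 3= -4.67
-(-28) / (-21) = -1.33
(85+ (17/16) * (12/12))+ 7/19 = 26275/304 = 86.43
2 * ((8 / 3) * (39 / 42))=104 / 21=4.95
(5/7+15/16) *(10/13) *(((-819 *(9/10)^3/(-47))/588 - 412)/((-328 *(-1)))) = -20060052053/12569589760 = -1.60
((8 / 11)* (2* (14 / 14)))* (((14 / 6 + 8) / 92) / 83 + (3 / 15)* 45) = 824812 / 62997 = 13.09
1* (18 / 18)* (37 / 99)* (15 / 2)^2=925 / 44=21.02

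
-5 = -5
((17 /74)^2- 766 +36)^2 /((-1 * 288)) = -1775281765609 /959570432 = -1850.08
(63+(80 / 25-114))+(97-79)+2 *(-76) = -909 / 5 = -181.80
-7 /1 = -7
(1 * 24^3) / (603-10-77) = 1152 / 43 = 26.79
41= 41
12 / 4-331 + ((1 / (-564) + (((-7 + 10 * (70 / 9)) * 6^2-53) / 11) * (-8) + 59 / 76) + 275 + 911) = -28165613 / 29469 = -955.77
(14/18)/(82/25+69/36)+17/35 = 104009/163695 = 0.64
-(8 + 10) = -18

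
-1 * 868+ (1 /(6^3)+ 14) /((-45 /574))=-1017331 /972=-1046.64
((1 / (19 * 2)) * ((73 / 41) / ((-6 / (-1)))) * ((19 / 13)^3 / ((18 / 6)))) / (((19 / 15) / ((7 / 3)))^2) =89425 / 3242772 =0.03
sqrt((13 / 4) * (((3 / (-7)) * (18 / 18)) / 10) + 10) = sqrt(193270) / 140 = 3.14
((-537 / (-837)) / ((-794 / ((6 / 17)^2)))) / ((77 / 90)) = -32220 / 273867671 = -0.00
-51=-51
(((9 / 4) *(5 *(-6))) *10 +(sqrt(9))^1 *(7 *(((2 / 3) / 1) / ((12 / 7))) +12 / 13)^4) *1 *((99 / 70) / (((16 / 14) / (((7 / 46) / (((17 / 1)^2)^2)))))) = -11179209481363 / 34130540793623040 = -0.00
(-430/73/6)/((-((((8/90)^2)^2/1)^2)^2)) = 20263638336341645050048828125/313532612608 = 64630081597529495.40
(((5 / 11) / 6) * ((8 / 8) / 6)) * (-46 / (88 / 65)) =-7475 / 17424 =-0.43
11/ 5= 2.20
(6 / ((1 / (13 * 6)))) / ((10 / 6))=1404 / 5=280.80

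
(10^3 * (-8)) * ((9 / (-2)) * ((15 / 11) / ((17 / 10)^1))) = 5400000 / 187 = 28877.01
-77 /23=-3.35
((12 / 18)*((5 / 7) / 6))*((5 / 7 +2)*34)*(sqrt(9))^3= 9690 / 49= 197.76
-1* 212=-212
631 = 631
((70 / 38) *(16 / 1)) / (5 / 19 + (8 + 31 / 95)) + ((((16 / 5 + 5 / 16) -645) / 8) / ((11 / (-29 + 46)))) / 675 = 262368809 / 80784000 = 3.25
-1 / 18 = -0.06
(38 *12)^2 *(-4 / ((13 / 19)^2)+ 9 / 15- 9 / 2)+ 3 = -2186548473 / 845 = -2587631.33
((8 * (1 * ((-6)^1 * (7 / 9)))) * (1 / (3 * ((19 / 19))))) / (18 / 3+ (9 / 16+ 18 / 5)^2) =-102400 / 191943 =-0.53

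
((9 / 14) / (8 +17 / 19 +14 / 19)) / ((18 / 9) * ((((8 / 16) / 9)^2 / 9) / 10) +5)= 415530 / 31128727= 0.01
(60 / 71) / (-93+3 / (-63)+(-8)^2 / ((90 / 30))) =-210 / 17821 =-0.01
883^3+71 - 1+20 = 688465477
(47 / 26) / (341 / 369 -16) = -17343 / 144638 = -0.12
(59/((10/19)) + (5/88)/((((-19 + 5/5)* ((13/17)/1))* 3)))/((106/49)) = 51.82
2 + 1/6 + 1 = 19/6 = 3.17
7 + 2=9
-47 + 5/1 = -42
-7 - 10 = -17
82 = 82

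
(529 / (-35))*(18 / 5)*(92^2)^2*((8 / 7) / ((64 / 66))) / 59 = -5627732356224 / 72275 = -77865546.26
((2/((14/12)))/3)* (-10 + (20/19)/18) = -6800/1197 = -5.68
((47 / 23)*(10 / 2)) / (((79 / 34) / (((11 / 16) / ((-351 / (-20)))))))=219725 / 1275534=0.17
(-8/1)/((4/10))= -20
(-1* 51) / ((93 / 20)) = -340 / 31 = -10.97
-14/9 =-1.56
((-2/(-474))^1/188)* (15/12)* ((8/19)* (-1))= -5/423282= -0.00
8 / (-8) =-1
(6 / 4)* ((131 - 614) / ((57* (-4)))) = 483 / 152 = 3.18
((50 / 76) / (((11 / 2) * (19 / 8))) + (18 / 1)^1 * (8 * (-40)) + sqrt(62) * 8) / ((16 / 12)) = -17154570 / 3971 + 6 * sqrt(62) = -4272.72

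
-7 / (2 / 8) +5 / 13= -27.62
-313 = -313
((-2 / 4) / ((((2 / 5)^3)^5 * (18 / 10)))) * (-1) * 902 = 68817138671875 / 294912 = 233348045.08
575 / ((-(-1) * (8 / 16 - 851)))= -1150 / 1701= -0.68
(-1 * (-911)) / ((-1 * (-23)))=911 / 23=39.61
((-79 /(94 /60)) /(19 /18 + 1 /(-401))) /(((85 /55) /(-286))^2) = -1639895.70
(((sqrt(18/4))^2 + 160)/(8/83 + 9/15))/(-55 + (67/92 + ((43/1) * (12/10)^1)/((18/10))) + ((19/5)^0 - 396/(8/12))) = -3768366/9868483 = -0.38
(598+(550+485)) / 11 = 148.45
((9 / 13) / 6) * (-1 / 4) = -3 / 104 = -0.03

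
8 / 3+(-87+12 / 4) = -244 / 3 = -81.33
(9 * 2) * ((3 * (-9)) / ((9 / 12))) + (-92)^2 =7816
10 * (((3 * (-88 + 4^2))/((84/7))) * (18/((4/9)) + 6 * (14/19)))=-153630/19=-8085.79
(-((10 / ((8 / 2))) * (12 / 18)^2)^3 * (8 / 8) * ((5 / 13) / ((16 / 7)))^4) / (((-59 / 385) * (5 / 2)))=14443515625 / 5031678652416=0.00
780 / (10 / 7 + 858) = 1365 / 1504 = 0.91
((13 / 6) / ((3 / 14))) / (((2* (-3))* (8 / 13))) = -1183 / 432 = -2.74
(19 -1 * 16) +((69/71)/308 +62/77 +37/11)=156837/21868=7.17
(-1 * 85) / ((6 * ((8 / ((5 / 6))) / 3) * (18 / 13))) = -5525 / 1728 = -3.20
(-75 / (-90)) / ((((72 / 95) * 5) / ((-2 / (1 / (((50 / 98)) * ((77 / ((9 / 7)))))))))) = -26125 / 1944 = -13.44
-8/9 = -0.89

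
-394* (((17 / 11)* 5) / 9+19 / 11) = -100864 / 99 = -1018.83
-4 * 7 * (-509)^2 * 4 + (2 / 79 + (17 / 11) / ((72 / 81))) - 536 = -201730398553 / 6952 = -29017606.24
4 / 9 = 0.44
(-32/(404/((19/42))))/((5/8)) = -608/10605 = -0.06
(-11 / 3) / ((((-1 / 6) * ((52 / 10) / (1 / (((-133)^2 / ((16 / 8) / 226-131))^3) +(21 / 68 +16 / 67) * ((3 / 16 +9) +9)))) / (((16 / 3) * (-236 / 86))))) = -616.72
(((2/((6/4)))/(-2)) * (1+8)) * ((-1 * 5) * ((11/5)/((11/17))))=102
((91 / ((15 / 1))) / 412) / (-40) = -91 / 247200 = -0.00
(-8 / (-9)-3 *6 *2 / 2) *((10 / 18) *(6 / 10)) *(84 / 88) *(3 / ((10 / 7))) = -343 / 30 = -11.43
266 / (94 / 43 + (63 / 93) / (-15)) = 93310 / 751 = 124.25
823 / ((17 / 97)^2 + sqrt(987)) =26.17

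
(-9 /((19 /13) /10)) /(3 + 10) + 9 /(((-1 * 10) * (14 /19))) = -15849 /2660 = -5.96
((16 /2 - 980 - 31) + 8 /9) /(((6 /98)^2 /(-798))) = 5760128654 /27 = 213338098.30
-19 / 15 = -1.27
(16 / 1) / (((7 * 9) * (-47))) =-16 / 2961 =-0.01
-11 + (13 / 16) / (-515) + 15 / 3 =-6.00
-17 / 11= -1.55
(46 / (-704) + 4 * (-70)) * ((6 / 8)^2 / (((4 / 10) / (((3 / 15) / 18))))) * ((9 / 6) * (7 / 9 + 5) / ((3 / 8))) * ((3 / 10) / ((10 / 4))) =-427193 / 35200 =-12.14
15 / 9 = 5 / 3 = 1.67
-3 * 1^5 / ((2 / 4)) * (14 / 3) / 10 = -14 / 5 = -2.80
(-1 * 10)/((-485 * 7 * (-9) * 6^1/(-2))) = 2/18333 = 0.00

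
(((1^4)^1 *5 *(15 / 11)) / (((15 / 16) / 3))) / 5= 48 / 11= 4.36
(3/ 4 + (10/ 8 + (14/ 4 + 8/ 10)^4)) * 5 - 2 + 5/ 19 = 65271219/ 38000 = 1717.66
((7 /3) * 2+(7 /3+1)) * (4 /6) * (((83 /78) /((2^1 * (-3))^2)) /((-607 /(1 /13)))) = -166 /8309223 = -0.00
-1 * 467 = -467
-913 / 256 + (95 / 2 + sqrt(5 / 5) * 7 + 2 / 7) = 91785 / 1792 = 51.22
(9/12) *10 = 15/2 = 7.50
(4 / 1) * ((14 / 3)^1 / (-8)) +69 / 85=-388 / 255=-1.52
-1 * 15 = -15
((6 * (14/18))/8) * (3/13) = 7/52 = 0.13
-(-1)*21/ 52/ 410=21/ 21320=0.00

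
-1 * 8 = -8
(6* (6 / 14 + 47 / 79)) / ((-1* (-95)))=3396 / 52535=0.06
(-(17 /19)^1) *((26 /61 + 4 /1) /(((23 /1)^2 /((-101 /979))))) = 0.00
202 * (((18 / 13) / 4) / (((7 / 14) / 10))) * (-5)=-90900 / 13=-6992.31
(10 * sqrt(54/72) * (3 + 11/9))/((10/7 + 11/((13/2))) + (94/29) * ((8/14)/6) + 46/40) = 10028200 * sqrt(3)/2175393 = 7.98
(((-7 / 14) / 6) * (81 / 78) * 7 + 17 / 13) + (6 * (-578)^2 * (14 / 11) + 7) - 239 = 2918293219 / 1144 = 2550955.61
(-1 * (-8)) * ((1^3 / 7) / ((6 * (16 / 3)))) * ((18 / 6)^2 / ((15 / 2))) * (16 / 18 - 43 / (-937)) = 7883 / 196770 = 0.04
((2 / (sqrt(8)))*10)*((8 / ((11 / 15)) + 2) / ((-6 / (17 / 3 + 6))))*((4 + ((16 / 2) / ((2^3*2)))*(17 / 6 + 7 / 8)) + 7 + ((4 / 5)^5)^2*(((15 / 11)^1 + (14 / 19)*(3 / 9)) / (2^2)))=-627978730600417*sqrt(2) / 387956250000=-2289.17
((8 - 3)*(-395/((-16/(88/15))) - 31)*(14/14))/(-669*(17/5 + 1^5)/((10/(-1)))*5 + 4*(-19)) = 17075/41874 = 0.41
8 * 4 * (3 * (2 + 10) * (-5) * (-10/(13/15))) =864000/13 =66461.54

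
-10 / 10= -1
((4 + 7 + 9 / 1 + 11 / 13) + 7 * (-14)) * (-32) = 32096 / 13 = 2468.92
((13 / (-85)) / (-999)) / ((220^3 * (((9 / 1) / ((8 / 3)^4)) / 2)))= 1664 / 10299117448125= 0.00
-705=-705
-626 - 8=-634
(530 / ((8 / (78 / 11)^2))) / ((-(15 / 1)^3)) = -8957 / 9075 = -0.99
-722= -722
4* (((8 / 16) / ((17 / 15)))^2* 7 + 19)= 81.45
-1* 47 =-47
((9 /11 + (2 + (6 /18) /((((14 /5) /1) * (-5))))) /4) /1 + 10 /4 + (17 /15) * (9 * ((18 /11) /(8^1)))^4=6381366359 /393550080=16.21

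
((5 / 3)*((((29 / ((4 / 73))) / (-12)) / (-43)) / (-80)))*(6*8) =-2117 / 2064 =-1.03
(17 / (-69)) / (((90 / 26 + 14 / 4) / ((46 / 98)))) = -442 / 26607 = -0.02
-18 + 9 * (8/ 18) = -14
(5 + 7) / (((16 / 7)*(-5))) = -21 / 20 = -1.05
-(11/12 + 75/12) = -43/6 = -7.17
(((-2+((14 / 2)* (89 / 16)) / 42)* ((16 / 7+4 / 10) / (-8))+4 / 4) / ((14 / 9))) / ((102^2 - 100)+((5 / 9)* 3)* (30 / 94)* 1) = 2577621 / 30376111360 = 0.00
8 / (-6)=-4 / 3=-1.33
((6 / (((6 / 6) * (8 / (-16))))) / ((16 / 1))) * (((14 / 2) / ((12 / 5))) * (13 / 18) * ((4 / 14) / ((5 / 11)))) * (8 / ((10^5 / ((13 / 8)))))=-1859 / 14400000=-0.00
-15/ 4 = -3.75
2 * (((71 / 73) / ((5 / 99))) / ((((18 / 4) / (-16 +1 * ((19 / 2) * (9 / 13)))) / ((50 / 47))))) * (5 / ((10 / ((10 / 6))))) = -9567250 / 133809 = -71.50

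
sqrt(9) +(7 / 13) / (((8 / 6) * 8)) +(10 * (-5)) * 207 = -4304331 / 416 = -10346.95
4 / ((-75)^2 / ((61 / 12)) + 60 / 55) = 671 / 185808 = 0.00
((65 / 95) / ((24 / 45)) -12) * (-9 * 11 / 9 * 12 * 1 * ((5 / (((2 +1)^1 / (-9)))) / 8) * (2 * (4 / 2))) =-806355 / 76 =-10609.93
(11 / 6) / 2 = 11 / 12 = 0.92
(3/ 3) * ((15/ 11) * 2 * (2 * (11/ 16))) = 15/ 4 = 3.75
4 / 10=2 / 5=0.40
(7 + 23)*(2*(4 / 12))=20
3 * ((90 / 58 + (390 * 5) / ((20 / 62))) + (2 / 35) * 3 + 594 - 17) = 20169237 / 1015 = 19871.17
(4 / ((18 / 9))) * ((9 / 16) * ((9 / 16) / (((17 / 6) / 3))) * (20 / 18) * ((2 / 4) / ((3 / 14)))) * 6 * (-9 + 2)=-72.96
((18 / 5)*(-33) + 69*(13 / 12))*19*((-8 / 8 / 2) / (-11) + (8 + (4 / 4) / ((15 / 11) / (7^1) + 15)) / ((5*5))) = -247804156 / 804375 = -308.07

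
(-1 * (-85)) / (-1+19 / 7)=49.58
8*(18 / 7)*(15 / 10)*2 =432 / 7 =61.71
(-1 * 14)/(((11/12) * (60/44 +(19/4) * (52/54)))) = -2.57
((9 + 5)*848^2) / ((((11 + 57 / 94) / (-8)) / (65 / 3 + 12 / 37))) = -18480144392192 / 121101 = -152601088.28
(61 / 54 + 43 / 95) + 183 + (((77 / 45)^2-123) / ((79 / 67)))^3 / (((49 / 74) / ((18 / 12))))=-6078236656420353329410183 / 2541059172856968750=-2392009.10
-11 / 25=-0.44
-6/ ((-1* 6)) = 1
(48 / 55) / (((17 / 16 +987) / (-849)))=-652032 / 869495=-0.75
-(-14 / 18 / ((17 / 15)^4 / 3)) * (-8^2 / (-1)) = 7560000 / 83521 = 90.52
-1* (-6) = 6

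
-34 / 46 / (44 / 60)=-1.01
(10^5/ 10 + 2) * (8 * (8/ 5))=640128/ 5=128025.60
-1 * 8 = -8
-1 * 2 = -2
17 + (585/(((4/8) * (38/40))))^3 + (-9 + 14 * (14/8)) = 25625808445835/13718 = 1868042604.30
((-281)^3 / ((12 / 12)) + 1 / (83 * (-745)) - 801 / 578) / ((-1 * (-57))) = -793014613336243 / 2037215910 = -389263.90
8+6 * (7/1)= 50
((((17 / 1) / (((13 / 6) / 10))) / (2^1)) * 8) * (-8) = -32640 / 13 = -2510.77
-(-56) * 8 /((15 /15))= 448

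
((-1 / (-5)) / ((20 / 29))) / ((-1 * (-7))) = 29 / 700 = 0.04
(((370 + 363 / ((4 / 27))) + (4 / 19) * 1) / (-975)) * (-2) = 42871 / 7410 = 5.79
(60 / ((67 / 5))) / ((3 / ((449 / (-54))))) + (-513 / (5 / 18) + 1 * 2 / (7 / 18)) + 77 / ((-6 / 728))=-708921212 / 63315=-11196.73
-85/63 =-1.35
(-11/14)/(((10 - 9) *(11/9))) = -9/14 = -0.64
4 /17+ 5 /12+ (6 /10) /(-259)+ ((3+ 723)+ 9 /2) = 731.15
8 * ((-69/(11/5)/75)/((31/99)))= -1656/155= -10.68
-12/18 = -2/3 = -0.67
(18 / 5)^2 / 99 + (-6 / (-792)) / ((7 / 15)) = 103 / 700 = 0.15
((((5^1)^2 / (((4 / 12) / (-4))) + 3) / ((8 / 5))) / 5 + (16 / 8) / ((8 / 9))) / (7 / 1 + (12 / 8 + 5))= -31 / 12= -2.58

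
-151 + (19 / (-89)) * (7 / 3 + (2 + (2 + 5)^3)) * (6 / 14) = -113871 / 623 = -182.78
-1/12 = -0.08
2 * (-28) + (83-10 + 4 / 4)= 18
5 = 5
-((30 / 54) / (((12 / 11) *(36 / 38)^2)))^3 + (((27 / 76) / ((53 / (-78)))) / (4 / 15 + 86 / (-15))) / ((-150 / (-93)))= -1091341670855505581 / 8844832823137505280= -0.12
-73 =-73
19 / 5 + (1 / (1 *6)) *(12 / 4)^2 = 53 / 10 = 5.30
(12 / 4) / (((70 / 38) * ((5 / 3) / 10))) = 342 / 35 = 9.77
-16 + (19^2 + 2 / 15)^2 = 29340289 / 225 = 130401.28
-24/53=-0.45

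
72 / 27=8 / 3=2.67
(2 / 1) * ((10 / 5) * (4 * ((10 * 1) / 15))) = 32 / 3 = 10.67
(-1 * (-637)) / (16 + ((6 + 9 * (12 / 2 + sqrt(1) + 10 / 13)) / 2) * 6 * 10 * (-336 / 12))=-8281 / 828872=-0.01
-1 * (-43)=43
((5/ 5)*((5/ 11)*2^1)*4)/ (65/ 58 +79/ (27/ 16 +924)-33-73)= -34361520/ 990242011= -0.03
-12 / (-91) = 12 / 91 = 0.13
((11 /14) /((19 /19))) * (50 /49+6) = 1892 /343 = 5.52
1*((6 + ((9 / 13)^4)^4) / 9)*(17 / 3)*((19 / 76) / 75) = 22634665159964941693 / 1796624844794585570700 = 0.01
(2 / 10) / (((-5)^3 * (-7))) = 1 / 4375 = 0.00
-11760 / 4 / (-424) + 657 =70377 / 106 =663.93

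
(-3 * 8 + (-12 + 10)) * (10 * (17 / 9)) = -4420 / 9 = -491.11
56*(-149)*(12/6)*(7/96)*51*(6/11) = -33850.09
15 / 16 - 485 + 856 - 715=-5489 / 16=-343.06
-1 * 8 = -8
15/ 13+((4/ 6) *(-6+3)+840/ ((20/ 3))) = 1627/ 13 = 125.15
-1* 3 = -3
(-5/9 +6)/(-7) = -7/9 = -0.78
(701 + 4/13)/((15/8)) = 24312/65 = 374.03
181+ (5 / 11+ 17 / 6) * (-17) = 8257 / 66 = 125.11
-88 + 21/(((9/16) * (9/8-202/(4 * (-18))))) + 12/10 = -109382/1415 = -77.30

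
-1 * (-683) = 683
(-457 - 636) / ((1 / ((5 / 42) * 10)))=-27325 / 21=-1301.19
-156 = -156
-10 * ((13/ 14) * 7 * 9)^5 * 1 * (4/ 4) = -6851400111.56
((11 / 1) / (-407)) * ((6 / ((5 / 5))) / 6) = -1 / 37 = -0.03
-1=-1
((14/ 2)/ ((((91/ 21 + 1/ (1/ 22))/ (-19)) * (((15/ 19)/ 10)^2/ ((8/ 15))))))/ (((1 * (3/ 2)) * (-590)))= 1536416/ 3146175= 0.49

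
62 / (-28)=-2.21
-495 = -495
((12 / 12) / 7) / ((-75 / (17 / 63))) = -17 / 33075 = -0.00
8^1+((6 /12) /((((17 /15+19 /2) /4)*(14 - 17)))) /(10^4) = 1275999 /159500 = 8.00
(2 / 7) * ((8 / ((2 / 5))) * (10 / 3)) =400 / 21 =19.05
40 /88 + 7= 82 /11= 7.45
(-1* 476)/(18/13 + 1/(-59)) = -365092/1049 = -348.04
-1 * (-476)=476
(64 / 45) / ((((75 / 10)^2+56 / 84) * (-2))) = -128 / 10245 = -0.01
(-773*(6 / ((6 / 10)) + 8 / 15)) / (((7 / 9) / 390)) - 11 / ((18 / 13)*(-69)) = -35495559151 / 8694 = -4082765.03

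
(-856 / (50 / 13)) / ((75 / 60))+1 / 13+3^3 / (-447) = -43105872 / 242125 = -178.03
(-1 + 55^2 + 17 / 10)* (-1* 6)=-90771 / 5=-18154.20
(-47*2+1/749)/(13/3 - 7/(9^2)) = -5702805/257656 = -22.13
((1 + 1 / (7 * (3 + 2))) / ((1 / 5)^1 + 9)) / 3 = 6 / 161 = 0.04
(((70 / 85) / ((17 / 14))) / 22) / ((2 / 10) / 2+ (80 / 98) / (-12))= 0.96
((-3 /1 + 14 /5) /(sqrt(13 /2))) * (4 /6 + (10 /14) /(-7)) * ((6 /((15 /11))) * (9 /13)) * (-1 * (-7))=-5478 * sqrt(26) /29575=-0.94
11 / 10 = 1.10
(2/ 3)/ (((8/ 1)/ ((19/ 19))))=1/ 12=0.08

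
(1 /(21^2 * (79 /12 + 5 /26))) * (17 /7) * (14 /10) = 884 /776895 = 0.00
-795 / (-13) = 795 / 13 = 61.15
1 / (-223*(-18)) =1 / 4014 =0.00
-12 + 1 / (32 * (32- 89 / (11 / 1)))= -100981 / 8416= -12.00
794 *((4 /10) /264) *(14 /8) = 2779 /1320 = 2.11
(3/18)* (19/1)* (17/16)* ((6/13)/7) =323/1456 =0.22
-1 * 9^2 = -81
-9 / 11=-0.82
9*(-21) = -189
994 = 994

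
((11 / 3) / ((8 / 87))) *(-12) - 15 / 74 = -17712 / 37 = -478.70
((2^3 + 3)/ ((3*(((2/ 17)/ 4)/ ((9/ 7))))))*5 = 5610/ 7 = 801.43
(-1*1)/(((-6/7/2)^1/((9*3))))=63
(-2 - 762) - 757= -1521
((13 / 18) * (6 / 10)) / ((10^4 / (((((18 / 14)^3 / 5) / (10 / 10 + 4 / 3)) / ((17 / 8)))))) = 9477 / 2551062500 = 0.00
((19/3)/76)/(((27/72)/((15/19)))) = 10/57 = 0.18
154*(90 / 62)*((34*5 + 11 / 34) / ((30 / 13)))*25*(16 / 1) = 3478074600 / 527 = 6599762.05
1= 1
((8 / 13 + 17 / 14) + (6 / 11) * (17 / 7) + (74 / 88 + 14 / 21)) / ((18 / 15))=279995 / 72072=3.88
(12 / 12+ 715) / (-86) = -8.33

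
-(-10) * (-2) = -20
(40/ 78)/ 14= 10/ 273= 0.04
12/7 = 1.71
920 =920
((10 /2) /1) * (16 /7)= 80 /7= 11.43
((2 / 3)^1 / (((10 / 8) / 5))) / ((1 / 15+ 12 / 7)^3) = 3087000 / 6539203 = 0.47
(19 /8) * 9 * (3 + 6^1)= 1539 /8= 192.38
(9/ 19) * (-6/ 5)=-54/ 95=-0.57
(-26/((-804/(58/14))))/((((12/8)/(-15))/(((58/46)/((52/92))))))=-4205/1407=-2.99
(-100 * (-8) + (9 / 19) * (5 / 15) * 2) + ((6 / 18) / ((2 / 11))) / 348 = 31750337 / 39672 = 800.32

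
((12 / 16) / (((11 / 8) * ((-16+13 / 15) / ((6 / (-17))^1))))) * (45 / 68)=6075 / 721633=0.01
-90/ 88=-45/ 44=-1.02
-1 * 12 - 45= -57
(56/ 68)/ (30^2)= 7/ 7650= 0.00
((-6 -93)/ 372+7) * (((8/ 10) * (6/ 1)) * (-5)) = -5010/ 31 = -161.61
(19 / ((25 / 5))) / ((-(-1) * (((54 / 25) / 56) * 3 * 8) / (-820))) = -272650 / 81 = -3366.05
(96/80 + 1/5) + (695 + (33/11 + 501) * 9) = 26162/5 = 5232.40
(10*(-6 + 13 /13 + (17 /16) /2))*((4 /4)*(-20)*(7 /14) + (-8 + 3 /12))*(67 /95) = 680251 /1216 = 559.42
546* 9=4914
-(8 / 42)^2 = -16 / 441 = -0.04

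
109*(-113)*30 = -369510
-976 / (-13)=976 / 13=75.08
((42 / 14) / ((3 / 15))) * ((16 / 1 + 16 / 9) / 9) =29.63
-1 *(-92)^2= -8464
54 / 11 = 4.91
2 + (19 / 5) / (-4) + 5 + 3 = 181 / 20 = 9.05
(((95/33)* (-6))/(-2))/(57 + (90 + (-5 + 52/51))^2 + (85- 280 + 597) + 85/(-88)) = 1976760/1798466179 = 0.00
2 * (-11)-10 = -32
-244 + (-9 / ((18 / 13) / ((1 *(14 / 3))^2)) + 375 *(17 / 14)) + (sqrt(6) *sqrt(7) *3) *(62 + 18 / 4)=8795 / 126 + 399 *sqrt(42) / 2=1362.71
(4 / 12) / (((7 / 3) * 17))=0.01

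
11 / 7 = 1.57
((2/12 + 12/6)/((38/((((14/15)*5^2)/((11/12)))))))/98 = 65/4389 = 0.01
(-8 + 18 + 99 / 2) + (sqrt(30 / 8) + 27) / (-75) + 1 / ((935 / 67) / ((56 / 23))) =12755577 / 215050-sqrt(15) / 150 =59.29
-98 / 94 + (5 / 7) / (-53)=-18414 / 17437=-1.06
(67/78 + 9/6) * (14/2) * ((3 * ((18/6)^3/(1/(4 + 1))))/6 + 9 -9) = 14490/13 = 1114.62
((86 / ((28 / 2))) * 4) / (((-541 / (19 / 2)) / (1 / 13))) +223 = 10976879 / 49231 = 222.97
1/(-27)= -0.04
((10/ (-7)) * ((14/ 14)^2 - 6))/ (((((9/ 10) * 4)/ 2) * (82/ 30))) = 1250/ 861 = 1.45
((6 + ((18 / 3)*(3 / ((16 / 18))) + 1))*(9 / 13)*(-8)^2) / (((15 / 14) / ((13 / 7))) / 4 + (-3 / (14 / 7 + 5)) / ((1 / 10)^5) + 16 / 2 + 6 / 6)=-97664 / 3465927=-0.03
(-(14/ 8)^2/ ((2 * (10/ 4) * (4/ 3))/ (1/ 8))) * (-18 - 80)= 5.63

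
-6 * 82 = -492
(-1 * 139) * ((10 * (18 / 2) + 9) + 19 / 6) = -85207 / 6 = -14201.17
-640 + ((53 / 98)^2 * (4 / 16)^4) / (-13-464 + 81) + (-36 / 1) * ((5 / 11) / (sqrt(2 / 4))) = -623113669369 / 973615104-180 * sqrt(2) / 11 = -663.14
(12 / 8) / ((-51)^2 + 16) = 3 / 5234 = 0.00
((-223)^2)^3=122978496247489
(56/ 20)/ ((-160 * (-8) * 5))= 0.00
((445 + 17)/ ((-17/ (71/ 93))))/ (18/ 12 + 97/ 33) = -721644/ 154411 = -4.67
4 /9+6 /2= 31 /9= 3.44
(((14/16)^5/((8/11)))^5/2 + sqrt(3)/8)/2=0.15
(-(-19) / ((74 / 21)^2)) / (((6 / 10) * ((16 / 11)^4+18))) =204461565 / 1802009224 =0.11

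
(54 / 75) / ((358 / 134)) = 0.27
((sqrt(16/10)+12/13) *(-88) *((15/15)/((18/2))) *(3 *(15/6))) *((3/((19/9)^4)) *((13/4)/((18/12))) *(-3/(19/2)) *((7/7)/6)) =2886840/2476099+1250964 *sqrt(10)/2476099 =2.76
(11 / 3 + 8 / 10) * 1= 67 / 15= 4.47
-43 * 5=-215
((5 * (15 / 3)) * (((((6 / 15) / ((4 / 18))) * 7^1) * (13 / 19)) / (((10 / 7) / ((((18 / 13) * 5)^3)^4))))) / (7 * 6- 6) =1729880910946125000000000 / 34051047486703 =50802575504.37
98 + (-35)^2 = 1323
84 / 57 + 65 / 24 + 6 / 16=1039 / 228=4.56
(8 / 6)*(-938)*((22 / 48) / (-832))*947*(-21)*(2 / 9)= -34199011 / 11232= -3044.78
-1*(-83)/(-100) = -83/100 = -0.83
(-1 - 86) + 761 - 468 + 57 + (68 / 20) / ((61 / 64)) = 81303 / 305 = 266.57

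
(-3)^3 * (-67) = 1809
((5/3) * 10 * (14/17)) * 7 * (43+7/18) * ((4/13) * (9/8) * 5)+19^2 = 5022968/663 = 7576.12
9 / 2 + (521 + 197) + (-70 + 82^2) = 14753 / 2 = 7376.50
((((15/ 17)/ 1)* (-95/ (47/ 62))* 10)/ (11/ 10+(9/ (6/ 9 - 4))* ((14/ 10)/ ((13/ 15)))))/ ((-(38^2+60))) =-14356875/ 63689888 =-0.23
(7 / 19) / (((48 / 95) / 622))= 10885 / 24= 453.54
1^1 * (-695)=-695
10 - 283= -273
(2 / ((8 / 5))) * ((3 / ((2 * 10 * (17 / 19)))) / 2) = 57 / 544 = 0.10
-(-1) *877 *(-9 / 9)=-877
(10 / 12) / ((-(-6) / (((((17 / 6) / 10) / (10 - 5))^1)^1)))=17 / 2160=0.01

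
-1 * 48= -48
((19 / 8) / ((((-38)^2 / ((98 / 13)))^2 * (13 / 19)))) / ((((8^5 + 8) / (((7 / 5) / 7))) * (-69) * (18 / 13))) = -2401 / 397366669140480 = -0.00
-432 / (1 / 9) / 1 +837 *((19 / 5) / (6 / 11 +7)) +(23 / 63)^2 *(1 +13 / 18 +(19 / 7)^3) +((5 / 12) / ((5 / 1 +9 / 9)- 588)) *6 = -6833186877173593 / 1972865829060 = -3463.58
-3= -3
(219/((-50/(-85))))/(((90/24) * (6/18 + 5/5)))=3723/50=74.46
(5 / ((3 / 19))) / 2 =95 / 6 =15.83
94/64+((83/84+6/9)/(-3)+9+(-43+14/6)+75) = 89209/2016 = 44.25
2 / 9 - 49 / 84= -13 / 36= -0.36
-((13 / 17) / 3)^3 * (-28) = 0.46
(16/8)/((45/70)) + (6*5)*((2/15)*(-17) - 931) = -251954/9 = -27994.89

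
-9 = -9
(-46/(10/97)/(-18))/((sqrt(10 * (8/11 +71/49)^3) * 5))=365981 * sqrt(129030)/269203500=0.49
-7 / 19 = -0.37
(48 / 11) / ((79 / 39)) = 1872 / 869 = 2.15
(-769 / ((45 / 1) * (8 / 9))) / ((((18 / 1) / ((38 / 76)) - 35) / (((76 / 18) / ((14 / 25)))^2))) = -34701125 / 31752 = -1092.88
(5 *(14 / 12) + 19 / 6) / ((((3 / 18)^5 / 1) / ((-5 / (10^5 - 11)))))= -349920 / 99989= -3.50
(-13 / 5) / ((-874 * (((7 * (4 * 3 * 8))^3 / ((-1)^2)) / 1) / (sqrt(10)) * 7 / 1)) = 0.00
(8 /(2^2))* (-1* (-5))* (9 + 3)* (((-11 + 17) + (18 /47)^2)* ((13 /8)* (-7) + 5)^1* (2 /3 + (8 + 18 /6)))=-121183650 /2209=-54859.05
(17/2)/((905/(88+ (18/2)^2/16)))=25313/28960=0.87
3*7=21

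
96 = 96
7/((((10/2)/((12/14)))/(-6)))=-36/5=-7.20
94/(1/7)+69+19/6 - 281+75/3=2845/6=474.17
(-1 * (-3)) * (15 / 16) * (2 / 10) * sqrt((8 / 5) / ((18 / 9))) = 9 * sqrt(5) / 40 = 0.50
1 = 1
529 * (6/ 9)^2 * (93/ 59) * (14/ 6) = 459172/ 531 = 864.73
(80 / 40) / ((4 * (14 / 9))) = 9 / 28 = 0.32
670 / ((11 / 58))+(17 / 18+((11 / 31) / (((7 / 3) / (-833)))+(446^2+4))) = 1241883091 / 6138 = 202326.99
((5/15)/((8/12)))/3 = 1/6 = 0.17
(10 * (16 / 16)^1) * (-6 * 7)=-420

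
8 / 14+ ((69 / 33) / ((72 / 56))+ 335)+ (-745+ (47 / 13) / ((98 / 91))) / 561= 7913903 / 23562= 335.88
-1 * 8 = -8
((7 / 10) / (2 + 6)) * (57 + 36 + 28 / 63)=5887 / 720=8.18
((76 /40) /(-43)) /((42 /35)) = -19 /516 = -0.04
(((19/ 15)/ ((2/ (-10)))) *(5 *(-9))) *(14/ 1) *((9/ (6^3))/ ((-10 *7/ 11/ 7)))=-1463/ 8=-182.88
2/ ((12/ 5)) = 0.83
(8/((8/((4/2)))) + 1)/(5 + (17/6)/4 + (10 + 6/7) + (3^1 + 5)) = 504/4127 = 0.12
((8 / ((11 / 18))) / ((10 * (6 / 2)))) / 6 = 0.07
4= 4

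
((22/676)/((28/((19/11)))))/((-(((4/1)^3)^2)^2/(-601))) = 11419/158779572224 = 0.00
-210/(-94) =105/47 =2.23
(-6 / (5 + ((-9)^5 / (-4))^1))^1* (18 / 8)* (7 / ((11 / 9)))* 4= -0.02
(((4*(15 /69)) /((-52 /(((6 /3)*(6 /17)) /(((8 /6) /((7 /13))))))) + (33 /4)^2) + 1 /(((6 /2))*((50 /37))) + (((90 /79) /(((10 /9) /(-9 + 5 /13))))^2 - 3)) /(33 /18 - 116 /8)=-70933481520269 /6268465392800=-11.32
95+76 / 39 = 3781 / 39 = 96.95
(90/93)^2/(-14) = -450/6727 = -0.07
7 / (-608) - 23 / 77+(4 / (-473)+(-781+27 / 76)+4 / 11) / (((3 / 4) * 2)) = -3143456555 / 6039264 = -520.50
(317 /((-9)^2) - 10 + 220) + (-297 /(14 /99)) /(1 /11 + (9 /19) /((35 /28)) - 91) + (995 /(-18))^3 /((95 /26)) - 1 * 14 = -843954403284697 /18345040056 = -46004.50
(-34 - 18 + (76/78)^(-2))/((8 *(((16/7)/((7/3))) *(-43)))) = 3604783/23843328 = 0.15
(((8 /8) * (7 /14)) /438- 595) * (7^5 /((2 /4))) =-8760127733 /438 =-20000291.63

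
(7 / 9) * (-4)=-28 / 9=-3.11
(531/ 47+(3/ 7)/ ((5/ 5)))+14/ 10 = 21593/ 1645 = 13.13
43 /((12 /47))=2021 /12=168.42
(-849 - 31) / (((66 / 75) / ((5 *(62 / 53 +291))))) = -77425000 / 53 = -1460849.06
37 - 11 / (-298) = 11037 / 298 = 37.04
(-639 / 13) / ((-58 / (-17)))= -10863 / 754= -14.41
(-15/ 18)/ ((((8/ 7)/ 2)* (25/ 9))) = -21/ 40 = -0.52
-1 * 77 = -77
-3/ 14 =-0.21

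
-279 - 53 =-332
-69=-69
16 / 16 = 1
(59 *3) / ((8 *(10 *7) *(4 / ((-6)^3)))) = -4779 / 280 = -17.07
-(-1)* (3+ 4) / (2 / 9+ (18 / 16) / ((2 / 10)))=504 / 421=1.20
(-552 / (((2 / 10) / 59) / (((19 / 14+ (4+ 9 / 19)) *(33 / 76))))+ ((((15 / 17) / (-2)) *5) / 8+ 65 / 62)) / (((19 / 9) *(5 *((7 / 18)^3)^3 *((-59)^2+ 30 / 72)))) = -55147.25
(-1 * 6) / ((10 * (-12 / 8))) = 2 / 5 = 0.40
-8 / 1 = -8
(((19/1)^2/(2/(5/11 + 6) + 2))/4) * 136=435727/82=5313.74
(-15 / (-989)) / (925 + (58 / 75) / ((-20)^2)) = 225000 / 13722403681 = 0.00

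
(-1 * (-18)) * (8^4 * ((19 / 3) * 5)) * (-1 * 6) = -14008320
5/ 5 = 1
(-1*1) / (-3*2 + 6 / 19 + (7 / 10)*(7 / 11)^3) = 252890 / 1391861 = 0.18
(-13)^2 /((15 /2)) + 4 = 398 /15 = 26.53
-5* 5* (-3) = 75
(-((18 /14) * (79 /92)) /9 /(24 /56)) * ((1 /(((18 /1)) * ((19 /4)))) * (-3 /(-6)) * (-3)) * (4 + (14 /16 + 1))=3713 /125856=0.03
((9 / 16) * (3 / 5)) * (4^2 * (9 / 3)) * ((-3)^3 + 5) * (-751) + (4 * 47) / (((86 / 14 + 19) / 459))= 59639463 / 220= 271088.47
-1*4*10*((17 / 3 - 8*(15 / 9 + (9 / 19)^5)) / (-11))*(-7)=16342886840 / 81711267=200.01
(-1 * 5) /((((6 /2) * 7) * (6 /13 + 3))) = -13 /189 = -0.07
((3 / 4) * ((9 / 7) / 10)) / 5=27 / 1400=0.02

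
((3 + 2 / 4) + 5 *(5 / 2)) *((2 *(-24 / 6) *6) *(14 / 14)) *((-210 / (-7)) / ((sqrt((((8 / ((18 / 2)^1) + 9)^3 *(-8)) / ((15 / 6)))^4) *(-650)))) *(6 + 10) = 382637520 / 6460756782493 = 0.00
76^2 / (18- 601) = -5776 / 583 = -9.91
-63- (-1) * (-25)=-88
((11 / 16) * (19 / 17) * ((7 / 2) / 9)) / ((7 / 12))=209 / 408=0.51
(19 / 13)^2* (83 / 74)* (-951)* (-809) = 23052303717 / 12506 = 1843299.51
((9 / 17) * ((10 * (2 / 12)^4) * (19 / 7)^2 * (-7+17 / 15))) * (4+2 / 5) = -87362 / 112455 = -0.78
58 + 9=67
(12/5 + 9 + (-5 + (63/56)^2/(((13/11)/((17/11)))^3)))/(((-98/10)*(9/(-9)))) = 6489221/6889792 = 0.94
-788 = -788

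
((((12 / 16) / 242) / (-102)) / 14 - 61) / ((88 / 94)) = -1321021903 / 20273792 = -65.16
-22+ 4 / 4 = -21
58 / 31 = 1.87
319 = 319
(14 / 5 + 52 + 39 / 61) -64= -2611 / 305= -8.56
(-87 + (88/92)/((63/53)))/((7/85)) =-10616245/10143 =-1046.66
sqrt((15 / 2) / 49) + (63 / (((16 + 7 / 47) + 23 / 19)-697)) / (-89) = 56259 / 54015791 + sqrt(30) / 14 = 0.39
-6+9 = 3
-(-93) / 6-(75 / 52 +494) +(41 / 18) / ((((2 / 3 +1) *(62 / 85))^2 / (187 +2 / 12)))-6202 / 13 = -400906429 / 599664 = -668.55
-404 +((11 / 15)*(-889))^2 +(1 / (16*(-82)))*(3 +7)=62672888171 / 147600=424613.06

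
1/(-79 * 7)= -1/553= -0.00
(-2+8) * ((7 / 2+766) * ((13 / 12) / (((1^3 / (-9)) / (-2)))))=180063 / 2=90031.50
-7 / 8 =-0.88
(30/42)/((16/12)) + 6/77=0.61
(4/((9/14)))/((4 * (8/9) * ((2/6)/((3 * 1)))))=63/4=15.75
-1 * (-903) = 903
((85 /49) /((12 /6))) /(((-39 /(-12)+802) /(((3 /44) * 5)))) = 0.00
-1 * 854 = -854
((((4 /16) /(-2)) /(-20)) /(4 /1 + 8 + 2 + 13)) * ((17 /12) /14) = 17 /725760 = 0.00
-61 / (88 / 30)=-915 / 44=-20.80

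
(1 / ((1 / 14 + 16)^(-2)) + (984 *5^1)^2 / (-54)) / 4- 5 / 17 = -4478303485 / 39984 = -112002.39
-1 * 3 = -3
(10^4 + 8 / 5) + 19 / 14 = 700207 / 70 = 10002.96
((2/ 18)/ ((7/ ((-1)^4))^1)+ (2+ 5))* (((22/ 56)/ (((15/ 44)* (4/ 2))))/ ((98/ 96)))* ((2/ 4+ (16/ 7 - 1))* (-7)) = -1069640/ 21609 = -49.50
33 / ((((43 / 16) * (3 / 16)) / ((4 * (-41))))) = -461824 / 43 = -10740.09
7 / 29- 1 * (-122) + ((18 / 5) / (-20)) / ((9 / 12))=88451 / 725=122.00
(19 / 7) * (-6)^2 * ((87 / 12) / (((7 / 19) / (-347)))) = -32694687 / 49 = -667238.51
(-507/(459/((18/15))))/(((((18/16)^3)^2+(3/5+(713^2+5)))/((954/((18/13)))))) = -0.00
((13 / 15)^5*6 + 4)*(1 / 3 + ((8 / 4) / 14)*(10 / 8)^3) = 722217889 / 170100000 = 4.25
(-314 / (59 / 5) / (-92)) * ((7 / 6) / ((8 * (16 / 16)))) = 5495 / 130272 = 0.04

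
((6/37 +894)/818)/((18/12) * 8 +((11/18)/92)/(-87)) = 2383239024/26162732449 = 0.09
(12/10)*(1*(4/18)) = 4/15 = 0.27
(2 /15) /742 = 1 /5565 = 0.00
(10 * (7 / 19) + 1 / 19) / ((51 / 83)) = 5893 / 969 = 6.08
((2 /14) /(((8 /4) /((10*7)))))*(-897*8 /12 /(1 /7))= -20930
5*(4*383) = 7660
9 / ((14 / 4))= 18 / 7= 2.57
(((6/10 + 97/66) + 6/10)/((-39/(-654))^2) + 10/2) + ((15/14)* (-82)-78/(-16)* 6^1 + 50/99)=1634099893/2342340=697.64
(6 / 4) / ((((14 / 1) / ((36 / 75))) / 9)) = 81 / 175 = 0.46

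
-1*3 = -3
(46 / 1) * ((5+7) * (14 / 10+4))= 14904 / 5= 2980.80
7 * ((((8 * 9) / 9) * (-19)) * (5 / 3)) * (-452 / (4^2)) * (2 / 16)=75145 / 12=6262.08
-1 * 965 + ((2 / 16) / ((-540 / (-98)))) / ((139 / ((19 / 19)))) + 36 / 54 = -289531391 / 300240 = -964.33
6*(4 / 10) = 12 / 5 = 2.40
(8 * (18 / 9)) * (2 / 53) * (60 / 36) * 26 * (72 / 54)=16640 / 477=34.88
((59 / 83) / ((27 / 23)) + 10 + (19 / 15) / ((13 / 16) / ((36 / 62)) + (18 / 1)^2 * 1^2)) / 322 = 11140709609 / 338124657150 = 0.03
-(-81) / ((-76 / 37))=-39.43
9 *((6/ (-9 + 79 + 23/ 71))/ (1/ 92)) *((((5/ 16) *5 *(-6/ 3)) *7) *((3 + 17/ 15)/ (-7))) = 4556070/ 4993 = 912.49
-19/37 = -0.51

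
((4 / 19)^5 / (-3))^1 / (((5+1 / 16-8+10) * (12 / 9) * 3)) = -4096 / 839397561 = -0.00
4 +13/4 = 29/4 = 7.25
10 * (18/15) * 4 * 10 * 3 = 1440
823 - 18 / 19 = 15619 / 19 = 822.05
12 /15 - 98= -486 /5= -97.20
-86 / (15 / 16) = -91.73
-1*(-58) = 58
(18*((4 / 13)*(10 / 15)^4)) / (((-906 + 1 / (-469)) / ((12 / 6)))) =-120064 / 49715055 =-0.00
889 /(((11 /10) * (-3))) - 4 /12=-269.73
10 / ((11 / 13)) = 130 / 11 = 11.82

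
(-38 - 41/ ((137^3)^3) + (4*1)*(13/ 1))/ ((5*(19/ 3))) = 714059489034032566911/ 1615134558529359377815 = 0.44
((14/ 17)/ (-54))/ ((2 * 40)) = -7/ 36720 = -0.00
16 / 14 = 8 / 7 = 1.14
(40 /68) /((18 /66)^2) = 1210 /153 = 7.91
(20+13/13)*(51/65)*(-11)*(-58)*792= 8325723.32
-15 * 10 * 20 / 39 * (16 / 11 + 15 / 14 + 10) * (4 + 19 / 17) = -83911500 / 17017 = -4931.04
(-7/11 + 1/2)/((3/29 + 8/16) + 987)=-87/630091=-0.00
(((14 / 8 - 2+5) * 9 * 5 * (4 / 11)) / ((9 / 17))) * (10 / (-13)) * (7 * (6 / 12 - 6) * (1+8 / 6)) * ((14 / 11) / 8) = 2769725 / 1716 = 1614.06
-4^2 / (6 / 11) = -88 / 3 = -29.33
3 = 3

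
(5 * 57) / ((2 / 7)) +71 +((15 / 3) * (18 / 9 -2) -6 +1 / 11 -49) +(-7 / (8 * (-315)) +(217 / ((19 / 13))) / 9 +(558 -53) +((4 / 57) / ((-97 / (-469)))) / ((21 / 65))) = 11211187013 / 7298280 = 1536.14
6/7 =0.86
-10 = -10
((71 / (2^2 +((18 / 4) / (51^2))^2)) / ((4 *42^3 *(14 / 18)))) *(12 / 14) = 5929991 / 89839263836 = 0.00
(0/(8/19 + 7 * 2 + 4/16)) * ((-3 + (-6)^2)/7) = 0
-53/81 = -0.65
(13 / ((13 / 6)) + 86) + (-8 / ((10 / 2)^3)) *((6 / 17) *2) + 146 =505654 / 2125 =237.95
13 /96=0.14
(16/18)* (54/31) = 48/31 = 1.55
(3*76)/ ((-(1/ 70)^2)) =-1117200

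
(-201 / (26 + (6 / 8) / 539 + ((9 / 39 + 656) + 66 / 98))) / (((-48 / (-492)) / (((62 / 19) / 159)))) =-1193390198 / 19274462353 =-0.06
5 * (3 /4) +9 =51 /4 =12.75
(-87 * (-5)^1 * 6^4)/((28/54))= 7610760/7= 1087251.43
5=5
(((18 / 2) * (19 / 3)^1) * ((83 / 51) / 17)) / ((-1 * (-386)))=1577 / 111554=0.01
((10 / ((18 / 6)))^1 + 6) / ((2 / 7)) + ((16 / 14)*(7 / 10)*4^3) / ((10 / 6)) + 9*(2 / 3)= 5204 / 75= 69.39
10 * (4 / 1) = 40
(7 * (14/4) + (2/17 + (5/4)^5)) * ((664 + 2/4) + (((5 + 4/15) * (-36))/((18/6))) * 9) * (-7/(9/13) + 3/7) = -9372797071/365568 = -25639.00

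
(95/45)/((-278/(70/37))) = -665/46287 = -0.01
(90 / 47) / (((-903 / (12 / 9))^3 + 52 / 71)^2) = 1858314240 / 93641547798460405698006167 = 0.00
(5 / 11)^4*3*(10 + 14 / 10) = 21375 / 14641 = 1.46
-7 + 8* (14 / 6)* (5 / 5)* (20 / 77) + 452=14845 / 33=449.85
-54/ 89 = -0.61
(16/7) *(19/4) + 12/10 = 422/35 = 12.06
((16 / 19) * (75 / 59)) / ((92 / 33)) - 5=-119015 / 25783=-4.62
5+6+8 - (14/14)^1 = 18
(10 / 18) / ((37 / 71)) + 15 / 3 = 2020 / 333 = 6.07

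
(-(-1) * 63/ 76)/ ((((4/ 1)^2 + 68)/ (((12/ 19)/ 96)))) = 3/ 46208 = 0.00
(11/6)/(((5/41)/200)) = 9020/3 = 3006.67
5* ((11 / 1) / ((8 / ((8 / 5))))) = 11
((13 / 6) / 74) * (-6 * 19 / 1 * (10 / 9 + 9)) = -33.75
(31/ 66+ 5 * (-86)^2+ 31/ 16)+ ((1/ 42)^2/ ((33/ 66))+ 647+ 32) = 2923127869/ 77616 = 37661.41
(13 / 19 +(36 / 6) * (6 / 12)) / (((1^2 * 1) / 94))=6580 / 19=346.32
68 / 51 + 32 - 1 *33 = 1 / 3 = 0.33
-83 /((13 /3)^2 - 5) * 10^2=-18675 /31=-602.42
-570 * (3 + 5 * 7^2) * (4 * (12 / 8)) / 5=-169632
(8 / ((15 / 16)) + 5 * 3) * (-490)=-34594 / 3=-11531.33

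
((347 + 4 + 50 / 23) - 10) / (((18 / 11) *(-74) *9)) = -9647 / 30636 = -0.31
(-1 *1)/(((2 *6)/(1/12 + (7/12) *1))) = -1/18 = -0.06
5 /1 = 5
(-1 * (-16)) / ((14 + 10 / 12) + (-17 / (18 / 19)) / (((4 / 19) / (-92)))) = 144 / 70709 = 0.00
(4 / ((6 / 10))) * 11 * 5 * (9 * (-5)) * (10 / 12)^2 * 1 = -11458.33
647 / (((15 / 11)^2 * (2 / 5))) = 78287 / 90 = 869.86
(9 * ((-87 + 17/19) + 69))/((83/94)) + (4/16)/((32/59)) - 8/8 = -35302413/201856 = -174.89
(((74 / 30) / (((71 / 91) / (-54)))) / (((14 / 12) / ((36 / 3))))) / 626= -311688 / 111115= -2.81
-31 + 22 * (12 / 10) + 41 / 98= -2049 / 490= -4.18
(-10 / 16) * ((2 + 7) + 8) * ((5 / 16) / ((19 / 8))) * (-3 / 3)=1.40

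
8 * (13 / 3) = 104 / 3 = 34.67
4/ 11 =0.36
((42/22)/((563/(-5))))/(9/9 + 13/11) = -35/4504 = -0.01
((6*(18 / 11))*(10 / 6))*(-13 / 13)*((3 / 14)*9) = -2430 / 77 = -31.56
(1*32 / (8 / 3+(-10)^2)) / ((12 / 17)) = 34 / 77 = 0.44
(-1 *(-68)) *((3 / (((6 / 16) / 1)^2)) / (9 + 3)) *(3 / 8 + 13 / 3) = 15368 / 27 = 569.19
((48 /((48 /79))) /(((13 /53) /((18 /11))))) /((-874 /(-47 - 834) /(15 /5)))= 99596169 /62491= 1593.77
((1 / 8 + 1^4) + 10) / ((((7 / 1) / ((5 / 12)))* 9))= 445 / 6048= 0.07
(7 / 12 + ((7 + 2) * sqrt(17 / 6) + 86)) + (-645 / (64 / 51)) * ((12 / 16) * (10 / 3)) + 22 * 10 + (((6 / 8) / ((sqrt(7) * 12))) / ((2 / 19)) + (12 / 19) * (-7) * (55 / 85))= -121704947 / 124032 + 19 * sqrt(7) / 224 + 3 * sqrt(102) / 2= -965.86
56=56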